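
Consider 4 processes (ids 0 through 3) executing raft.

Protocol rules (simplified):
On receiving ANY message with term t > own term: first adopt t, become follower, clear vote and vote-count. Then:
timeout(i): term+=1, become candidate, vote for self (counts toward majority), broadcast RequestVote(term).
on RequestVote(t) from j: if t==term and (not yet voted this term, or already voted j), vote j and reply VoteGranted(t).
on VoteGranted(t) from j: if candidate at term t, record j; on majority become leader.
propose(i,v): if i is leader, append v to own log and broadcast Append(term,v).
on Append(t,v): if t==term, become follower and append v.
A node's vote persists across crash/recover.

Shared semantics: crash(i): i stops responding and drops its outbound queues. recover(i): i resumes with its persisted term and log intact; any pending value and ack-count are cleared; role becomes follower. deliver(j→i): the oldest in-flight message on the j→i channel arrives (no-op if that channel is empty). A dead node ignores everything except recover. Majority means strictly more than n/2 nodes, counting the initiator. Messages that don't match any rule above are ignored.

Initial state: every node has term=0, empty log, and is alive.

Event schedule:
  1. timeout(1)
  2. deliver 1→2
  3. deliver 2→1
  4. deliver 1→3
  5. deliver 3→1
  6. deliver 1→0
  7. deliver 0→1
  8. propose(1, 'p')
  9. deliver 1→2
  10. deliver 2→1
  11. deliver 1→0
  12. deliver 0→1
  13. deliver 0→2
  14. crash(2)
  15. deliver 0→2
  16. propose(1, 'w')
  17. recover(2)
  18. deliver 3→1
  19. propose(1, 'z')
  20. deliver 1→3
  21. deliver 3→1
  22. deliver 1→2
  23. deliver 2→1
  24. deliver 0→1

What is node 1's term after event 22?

after 1 — timeout(1): n1:cand/t1/[-]
after 2 — deliver 1→2: n2:foll/t1/[-]
after 3 — deliver 2→1: ·
after 4 — deliver 1→3: n3:foll/t1/[-]
after 5 — deliver 3→1: n1:lead/t1/[-]
after 6 — deliver 1→0: n0:foll/t1/[-]
after 7 — deliver 0→1: ·
after 8 — propose(1,'p'): n1:lead/t1/[p]
after 9 — deliver 1→2: n2:foll/t1/[p]
after 10 — deliver 2→1: ·
after 11 — deliver 1→0: n0:foll/t1/[p]
after 12 — deliver 0→1: ·
after 13 — deliver 0→2: ·
after 14 — crash(2): n2:✗foll/t1/[p]
after 15 — deliver 0→2: ·
after 16 — propose(1,'w'): n1:lead/t1/[p,w]
after 17 — recover(2): n2:foll/t1/[p]
after 18 — deliver 3→1: ·
after 19 — propose(1,'z'): n1:lead/t1/[p,w,z]
after 20 — deliver 1→3: n3:foll/t1/[p]
after 21 — deliver 3→1: ·
after 22 — deliver 1→2: n2:foll/t1/[p,w]

1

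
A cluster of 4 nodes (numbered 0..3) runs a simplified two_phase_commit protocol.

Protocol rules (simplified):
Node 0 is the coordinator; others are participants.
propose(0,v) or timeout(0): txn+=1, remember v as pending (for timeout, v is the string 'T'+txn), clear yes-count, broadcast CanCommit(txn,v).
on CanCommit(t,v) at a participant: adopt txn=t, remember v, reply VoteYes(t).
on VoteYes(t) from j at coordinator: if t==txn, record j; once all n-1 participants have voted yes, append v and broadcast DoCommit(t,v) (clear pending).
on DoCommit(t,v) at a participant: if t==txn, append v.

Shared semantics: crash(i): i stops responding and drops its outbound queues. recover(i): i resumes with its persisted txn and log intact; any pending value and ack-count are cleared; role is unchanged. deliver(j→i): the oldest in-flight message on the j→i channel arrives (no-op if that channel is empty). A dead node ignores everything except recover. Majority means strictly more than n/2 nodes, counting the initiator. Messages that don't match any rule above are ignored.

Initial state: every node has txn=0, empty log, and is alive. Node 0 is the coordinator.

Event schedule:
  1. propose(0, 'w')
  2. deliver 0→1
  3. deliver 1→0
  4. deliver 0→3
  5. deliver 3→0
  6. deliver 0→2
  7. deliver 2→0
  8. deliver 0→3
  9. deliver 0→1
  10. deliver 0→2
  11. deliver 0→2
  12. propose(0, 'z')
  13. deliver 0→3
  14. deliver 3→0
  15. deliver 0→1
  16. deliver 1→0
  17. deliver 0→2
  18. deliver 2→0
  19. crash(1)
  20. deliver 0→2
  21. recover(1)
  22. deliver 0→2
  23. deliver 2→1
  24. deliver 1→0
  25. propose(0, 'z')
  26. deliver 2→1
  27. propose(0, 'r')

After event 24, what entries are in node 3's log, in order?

w

e1 propose(0,'w'): 0[coor,t=1,-]
e2 deliver 0→1: 1[part,t=1,-]
e3 deliver 1→0: ·
e4 deliver 0→3: 3[part,t=1,-]
e5 deliver 3→0: ·
e6 deliver 0→2: 2[part,t=1,-]
e7 deliver 2→0: 0[coor,t=1,w]
e8 deliver 0→3: 3[part,t=1,w]
e9 deliver 0→1: 1[part,t=1,w]
e10 deliver 0→2: 2[part,t=1,w]
e11 deliver 0→2: ·
e12 propose(0,'z'): 0[coor,t=2,w]
e13 deliver 0→3: 3[part,t=2,w]
e14 deliver 3→0: ·
e15 deliver 0→1: 1[part,t=2,w]
e16 deliver 1→0: ·
e17 deliver 0→2: 2[part,t=2,w]
e18 deliver 2→0: 0[coor,t=2,w,z]
e19 crash(1): 1[✗part,t=2,w]
e20 deliver 0→2: 2[part,t=2,w,z]
e21 recover(1): 1[part,t=2,w]
e22 deliver 0→2: ·
e23 deliver 2→1: ·
e24 deliver 1→0: ·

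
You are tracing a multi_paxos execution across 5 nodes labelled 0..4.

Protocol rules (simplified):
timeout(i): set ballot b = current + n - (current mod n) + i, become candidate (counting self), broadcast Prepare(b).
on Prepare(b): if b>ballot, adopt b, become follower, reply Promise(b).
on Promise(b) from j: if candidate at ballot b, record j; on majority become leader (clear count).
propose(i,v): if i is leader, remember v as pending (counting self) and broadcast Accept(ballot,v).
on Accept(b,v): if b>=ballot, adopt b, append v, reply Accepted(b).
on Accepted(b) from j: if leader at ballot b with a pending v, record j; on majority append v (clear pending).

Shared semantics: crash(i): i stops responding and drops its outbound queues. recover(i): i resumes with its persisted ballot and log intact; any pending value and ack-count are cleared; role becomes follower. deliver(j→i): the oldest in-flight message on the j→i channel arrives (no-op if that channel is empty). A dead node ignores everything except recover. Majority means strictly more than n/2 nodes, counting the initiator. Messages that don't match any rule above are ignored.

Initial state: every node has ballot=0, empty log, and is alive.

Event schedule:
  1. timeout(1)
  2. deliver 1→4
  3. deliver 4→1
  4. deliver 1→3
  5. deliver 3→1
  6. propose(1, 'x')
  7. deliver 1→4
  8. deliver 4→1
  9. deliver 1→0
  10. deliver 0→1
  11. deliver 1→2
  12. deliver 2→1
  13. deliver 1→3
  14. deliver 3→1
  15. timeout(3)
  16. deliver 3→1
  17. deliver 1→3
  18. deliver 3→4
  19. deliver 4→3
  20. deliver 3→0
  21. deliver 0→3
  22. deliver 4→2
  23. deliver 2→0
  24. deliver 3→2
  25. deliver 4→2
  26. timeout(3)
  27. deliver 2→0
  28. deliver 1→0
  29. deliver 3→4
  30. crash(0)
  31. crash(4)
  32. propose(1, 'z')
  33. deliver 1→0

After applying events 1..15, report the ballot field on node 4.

after 1 — timeout(1): n1:cand/b6/[-]
after 2 — deliver 1→4: n4:foll/b6/[-]
after 3 — deliver 4→1: ·
after 4 — deliver 1→3: n3:foll/b6/[-]
after 5 — deliver 3→1: n1:lead/b6/[-]
after 6 — propose(1,'x'): ·
after 7 — deliver 1→4: n4:foll/b6/[x]
after 8 — deliver 4→1: ·
after 9 — deliver 1→0: n0:foll/b6/[-]
after 10 — deliver 0→1: ·
after 11 — deliver 1→2: n2:foll/b6/[-]
after 12 — deliver 2→1: ·
after 13 — deliver 1→3: n3:foll/b6/[x]
after 14 — deliver 3→1: n1:lead/b6/[x]
after 15 — timeout(3): n3:cand/b13/[x]

6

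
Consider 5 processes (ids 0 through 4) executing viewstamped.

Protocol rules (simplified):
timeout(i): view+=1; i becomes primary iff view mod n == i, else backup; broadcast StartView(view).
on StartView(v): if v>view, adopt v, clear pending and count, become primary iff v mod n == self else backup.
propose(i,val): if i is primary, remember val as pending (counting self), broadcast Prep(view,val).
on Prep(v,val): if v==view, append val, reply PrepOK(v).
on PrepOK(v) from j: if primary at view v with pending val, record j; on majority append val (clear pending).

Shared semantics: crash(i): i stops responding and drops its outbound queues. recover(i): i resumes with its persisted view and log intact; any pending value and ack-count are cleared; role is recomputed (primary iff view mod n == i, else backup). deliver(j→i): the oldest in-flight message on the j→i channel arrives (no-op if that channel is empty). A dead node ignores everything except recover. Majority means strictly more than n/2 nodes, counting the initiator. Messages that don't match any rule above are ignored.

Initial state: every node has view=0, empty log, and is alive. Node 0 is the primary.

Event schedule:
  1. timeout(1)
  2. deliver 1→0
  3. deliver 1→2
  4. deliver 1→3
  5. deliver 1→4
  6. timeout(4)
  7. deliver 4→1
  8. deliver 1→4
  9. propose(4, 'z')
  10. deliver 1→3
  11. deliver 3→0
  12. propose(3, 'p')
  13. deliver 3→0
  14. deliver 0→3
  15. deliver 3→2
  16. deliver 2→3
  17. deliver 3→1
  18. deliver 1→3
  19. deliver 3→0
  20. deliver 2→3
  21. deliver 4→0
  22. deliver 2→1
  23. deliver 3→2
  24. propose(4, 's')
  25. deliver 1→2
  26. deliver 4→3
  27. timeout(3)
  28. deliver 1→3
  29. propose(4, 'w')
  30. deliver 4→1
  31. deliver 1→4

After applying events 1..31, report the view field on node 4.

2

1. timeout(1):  <1:prim v1 ->
2. deliver 1→0:  <0:back v1 ->
3. deliver 1→2:  <2:back v1 ->
4. deliver 1→3:  <3:back v1 ->
5. deliver 1→4:  <4:back v1 ->
6. timeout(4):  <4:back v2 ->
7. deliver 4→1:  <1:back v2 ->
8. deliver 1→4:  nop
9. propose(4,'z'):  nop
10. deliver 1→3:  nop
11. deliver 3→0:  nop
12. propose(3,'p'):  nop
13. deliver 3→0:  nop
14. deliver 0→3:  nop
15. deliver 3→2:  nop
16. deliver 2→3:  nop
17. deliver 3→1:  nop
18. deliver 1→3:  nop
19. deliver 3→0:  nop
20. deliver 2→3:  nop
21. deliver 4→0:  <0:back v2 ->
22. deliver 2→1:  nop
23. deliver 3→2:  nop
24. propose(4,'s'):  nop
25. deliver 1→2:  nop
26. deliver 4→3:  <3:back v2 ->
27. timeout(3):  <3:prim v3 ->
28. deliver 1→3:  nop
29. propose(4,'w'):  nop
30. deliver 4→1:  nop
31. deliver 1→4:  nop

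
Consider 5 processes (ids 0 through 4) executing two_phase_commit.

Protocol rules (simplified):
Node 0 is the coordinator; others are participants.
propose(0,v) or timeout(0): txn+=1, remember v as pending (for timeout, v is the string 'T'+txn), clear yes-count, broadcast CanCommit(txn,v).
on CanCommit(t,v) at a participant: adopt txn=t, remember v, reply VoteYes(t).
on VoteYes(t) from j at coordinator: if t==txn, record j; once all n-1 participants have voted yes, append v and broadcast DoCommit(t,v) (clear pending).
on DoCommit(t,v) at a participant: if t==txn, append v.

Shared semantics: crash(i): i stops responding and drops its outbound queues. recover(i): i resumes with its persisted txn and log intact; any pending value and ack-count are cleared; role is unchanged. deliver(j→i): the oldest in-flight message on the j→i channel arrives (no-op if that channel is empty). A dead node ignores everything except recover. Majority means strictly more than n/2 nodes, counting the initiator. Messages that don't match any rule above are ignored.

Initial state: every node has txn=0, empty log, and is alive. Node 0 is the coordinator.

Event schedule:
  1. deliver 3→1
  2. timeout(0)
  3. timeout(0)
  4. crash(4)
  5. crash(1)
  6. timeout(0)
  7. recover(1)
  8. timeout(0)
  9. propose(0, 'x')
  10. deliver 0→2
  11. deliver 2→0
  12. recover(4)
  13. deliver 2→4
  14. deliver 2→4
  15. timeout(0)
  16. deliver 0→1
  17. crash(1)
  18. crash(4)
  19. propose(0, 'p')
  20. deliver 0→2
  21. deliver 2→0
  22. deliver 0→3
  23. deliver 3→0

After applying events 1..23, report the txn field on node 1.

after 1 — deliver 3→1: ·
after 2 — timeout(0): n0:coor/t1/[-]
after 3 — timeout(0): n0:coor/t2/[-]
after 4 — crash(4): n4:✗part/t0/[-]
after 5 — crash(1): n1:✗part/t0/[-]
after 6 — timeout(0): n0:coor/t3/[-]
after 7 — recover(1): n1:part/t0/[-]
after 8 — timeout(0): n0:coor/t4/[-]
after 9 — propose(0,'x'): n0:coor/t5/[-]
after 10 — deliver 0→2: n2:part/t1/[-]
after 11 — deliver 2→0: ·
after 12 — recover(4): n4:part/t0/[-]
after 13 — deliver 2→4: ·
after 14 — deliver 2→4: ·
after 15 — timeout(0): n0:coor/t6/[-]
after 16 — deliver 0→1: n1:part/t1/[-]
after 17 — crash(1): n1:✗part/t1/[-]
after 18 — crash(4): n4:✗part/t0/[-]
after 19 — propose(0,'p'): n0:coor/t7/[-]
after 20 — deliver 0→2: n2:part/t2/[-]
after 21 — deliver 2→0: ·
after 22 — deliver 0→3: n3:part/t1/[-]
after 23 — deliver 3→0: ·

1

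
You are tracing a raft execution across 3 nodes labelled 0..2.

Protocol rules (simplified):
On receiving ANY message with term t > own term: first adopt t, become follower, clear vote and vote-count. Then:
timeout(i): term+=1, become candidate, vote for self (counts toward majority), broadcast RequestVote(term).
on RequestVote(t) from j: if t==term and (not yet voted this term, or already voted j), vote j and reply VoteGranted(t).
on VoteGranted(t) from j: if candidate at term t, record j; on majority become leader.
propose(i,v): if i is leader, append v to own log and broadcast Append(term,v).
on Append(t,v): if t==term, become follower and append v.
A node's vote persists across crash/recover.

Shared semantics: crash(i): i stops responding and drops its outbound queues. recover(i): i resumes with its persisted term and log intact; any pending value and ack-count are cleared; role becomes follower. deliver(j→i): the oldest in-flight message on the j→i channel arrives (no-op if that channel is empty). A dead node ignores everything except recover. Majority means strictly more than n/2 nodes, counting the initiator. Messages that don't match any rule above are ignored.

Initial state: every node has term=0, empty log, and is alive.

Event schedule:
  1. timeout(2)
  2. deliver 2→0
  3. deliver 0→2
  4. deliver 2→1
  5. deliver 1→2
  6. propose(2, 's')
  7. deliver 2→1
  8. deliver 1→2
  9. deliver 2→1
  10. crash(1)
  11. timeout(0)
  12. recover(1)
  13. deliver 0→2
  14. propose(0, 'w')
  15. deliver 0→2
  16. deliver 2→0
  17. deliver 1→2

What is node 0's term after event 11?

2

after 1 — timeout(2): n2:cand/t1/[-]
after 2 — deliver 2→0: n0:foll/t1/[-]
after 3 — deliver 0→2: n2:lead/t1/[-]
after 4 — deliver 2→1: n1:foll/t1/[-]
after 5 — deliver 1→2: ·
after 6 — propose(2,'s'): n2:lead/t1/[s]
after 7 — deliver 2→1: n1:foll/t1/[s]
after 8 — deliver 1→2: ·
after 9 — deliver 2→1: ·
after 10 — crash(1): n1:✗foll/t1/[s]
after 11 — timeout(0): n0:cand/t2/[-]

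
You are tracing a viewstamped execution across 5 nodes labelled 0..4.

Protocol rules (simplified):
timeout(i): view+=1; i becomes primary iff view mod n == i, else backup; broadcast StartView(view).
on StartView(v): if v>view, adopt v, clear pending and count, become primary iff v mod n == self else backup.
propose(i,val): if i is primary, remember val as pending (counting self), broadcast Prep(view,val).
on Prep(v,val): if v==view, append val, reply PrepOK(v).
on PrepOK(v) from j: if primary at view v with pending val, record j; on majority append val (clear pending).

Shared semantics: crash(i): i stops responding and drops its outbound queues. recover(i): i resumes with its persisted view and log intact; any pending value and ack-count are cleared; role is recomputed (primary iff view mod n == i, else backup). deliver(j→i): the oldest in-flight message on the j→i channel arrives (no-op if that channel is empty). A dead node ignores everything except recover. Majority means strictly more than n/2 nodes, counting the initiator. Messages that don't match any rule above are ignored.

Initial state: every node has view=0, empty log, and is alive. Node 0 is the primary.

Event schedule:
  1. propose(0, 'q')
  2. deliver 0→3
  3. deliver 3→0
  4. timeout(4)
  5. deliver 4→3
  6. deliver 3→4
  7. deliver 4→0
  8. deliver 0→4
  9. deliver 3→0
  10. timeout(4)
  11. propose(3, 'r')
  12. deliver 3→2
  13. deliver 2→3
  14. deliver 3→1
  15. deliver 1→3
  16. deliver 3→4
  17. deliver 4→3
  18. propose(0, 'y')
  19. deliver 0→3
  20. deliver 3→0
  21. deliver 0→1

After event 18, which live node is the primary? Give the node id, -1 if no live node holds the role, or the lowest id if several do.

-1

after 1 — propose(0,'q'): ·
after 2 — deliver 0→3: n3:back/v0/[q]
after 3 — deliver 3→0: ·
after 4 — timeout(4): n4:back/v1/[-]
after 5 — deliver 4→3: n3:back/v1/[q]
after 6 — deliver 3→4: ·
after 7 — deliver 4→0: n0:back/v1/[-]
after 8 — deliver 0→4: ·
after 9 — deliver 3→0: ·
after 10 — timeout(4): n4:back/v2/[-]
after 11 — propose(3,'r'): ·
after 12 — deliver 3→2: ·
after 13 — deliver 2→3: ·
after 14 — deliver 3→1: ·
after 15 — deliver 1→3: ·
after 16 — deliver 3→4: ·
after 17 — deliver 4→3: n3:back/v2/[q]
after 18 — propose(0,'y'): ·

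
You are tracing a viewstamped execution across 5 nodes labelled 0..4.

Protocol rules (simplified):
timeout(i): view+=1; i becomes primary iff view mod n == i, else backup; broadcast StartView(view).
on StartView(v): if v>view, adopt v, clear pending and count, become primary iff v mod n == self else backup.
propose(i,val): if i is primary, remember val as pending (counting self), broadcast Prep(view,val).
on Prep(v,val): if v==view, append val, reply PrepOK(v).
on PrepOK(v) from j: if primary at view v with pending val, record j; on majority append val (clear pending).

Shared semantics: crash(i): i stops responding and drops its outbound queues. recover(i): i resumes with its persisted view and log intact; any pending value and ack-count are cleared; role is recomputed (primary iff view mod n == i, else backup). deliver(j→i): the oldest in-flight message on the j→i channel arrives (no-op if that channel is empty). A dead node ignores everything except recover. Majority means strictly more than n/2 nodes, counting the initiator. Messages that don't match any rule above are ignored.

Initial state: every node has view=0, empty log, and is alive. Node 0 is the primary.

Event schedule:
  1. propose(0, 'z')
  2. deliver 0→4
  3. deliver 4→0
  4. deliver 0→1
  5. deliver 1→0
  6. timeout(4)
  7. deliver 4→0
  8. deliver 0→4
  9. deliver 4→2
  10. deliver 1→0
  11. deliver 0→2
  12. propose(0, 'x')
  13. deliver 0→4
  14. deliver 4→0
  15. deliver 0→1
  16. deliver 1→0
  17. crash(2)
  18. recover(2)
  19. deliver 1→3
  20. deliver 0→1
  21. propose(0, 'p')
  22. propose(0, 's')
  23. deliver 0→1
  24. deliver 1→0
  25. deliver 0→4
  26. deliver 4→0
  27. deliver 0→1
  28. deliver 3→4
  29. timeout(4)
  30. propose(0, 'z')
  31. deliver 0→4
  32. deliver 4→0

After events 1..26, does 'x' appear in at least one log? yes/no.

no

step 1 propose(0,'z'): —
step 2 deliver 0→4: 4={back,v=0,log=z}
step 3 deliver 4→0: —
step 4 deliver 0→1: 1={back,v=0,log=z}
step 5 deliver 1→0: 0={prim,v=0,log=z}
step 6 timeout(4): 4={back,v=1,log=z}
step 7 deliver 4→0: 0={back,v=1,log=z}
step 8 deliver 0→4: —
step 9 deliver 4→2: 2={back,v=1,log=-}
step 10 deliver 1→0: —
step 11 deliver 0→2: —
step 12 propose(0,'x'): —
step 13 deliver 0→4: —
step 14 deliver 4→0: —
step 15 deliver 0→1: —
step 16 deliver 1→0: —
step 17 crash(2): 2={✗back,v=1,log=-}
step 18 recover(2): 2={back,v=1,log=-}
step 19 deliver 1→3: —
step 20 deliver 0→1: —
step 21 propose(0,'p'): —
step 22 propose(0,'s'): —
step 23 deliver 0→1: —
step 24 deliver 1→0: —
step 25 deliver 0→4: —
step 26 deliver 4→0: —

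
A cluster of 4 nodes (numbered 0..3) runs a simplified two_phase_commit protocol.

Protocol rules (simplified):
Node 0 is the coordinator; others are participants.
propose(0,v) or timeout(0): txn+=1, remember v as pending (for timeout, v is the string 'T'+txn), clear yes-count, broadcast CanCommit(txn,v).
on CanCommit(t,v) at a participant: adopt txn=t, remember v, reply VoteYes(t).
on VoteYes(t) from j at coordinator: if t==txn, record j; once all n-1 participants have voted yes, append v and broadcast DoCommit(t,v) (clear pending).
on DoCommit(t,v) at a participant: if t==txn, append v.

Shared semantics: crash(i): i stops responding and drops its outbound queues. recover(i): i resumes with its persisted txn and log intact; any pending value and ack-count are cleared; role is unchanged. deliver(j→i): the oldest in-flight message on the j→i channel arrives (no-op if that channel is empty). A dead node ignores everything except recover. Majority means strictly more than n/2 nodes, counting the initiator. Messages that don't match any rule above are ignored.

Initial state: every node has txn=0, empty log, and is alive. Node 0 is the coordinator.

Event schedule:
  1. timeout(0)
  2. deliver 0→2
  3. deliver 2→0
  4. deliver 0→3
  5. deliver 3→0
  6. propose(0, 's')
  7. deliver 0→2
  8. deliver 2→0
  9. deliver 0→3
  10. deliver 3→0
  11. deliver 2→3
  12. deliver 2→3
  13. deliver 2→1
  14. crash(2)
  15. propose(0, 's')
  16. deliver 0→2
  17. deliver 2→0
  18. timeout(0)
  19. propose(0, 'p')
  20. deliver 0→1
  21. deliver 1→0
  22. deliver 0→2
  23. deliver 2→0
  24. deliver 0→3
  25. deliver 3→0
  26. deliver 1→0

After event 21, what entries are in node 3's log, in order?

empty

1. timeout(0):  <0:coor t1 ->
2. deliver 0→2:  <2:part t1 ->
3. deliver 2→0:  nop
4. deliver 0→3:  <3:part t1 ->
5. deliver 3→0:  nop
6. propose(0,'s'):  <0:coor t2 ->
7. deliver 0→2:  <2:part t2 ->
8. deliver 2→0:  nop
9. deliver 0→3:  <3:part t2 ->
10. deliver 3→0:  nop
11. deliver 2→3:  nop
12. deliver 2→3:  nop
13. deliver 2→1:  nop
14. crash(2):  <2:✗part t2 ->
15. propose(0,'s'):  <0:coor t3 ->
16. deliver 0→2:  nop
17. deliver 2→0:  nop
18. timeout(0):  <0:coor t4 ->
19. propose(0,'p'):  <0:coor t5 ->
20. deliver 0→1:  <1:part t1 ->
21. deliver 1→0:  nop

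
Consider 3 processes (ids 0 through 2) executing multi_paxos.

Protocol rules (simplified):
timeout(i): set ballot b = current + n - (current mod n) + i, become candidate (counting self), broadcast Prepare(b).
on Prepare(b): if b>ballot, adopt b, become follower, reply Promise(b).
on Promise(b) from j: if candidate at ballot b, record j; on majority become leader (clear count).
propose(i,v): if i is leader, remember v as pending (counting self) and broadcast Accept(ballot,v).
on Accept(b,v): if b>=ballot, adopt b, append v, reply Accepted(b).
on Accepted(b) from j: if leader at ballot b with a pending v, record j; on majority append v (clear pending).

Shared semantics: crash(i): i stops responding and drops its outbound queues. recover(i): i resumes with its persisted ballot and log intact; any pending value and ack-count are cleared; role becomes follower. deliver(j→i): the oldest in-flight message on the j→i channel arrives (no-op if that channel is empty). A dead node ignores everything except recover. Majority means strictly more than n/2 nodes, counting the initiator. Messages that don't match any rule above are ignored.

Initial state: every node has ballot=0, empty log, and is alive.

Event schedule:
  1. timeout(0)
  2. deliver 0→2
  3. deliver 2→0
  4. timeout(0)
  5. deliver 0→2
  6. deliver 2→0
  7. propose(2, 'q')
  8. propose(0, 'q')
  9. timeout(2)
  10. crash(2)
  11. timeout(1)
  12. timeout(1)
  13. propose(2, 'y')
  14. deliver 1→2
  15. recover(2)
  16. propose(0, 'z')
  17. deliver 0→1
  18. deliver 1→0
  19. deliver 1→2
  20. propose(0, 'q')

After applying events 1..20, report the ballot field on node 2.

11

step 1 timeout(0): 0={cand,b=3,log=-}
step 2 deliver 0→2: 2={foll,b=3,log=-}
step 3 deliver 2→0: 0={lead,b=3,log=-}
step 4 timeout(0): 0={cand,b=6,log=-}
step 5 deliver 0→2: 2={foll,b=6,log=-}
step 6 deliver 2→0: 0={lead,b=6,log=-}
step 7 propose(2,'q'): —
step 8 propose(0,'q'): —
step 9 timeout(2): 2={cand,b=11,log=-}
step 10 crash(2): 2={✗cand,b=11,log=-}
step 11 timeout(1): 1={cand,b=4,log=-}
step 12 timeout(1): 1={cand,b=7,log=-}
step 13 propose(2,'y'): —
step 14 deliver 1→2: —
step 15 recover(2): 2={foll,b=11,log=-}
step 16 propose(0,'z'): —
step 17 deliver 0→1: —
step 18 deliver 1→0: —
step 19 deliver 1→2: —
step 20 propose(0,'q'): —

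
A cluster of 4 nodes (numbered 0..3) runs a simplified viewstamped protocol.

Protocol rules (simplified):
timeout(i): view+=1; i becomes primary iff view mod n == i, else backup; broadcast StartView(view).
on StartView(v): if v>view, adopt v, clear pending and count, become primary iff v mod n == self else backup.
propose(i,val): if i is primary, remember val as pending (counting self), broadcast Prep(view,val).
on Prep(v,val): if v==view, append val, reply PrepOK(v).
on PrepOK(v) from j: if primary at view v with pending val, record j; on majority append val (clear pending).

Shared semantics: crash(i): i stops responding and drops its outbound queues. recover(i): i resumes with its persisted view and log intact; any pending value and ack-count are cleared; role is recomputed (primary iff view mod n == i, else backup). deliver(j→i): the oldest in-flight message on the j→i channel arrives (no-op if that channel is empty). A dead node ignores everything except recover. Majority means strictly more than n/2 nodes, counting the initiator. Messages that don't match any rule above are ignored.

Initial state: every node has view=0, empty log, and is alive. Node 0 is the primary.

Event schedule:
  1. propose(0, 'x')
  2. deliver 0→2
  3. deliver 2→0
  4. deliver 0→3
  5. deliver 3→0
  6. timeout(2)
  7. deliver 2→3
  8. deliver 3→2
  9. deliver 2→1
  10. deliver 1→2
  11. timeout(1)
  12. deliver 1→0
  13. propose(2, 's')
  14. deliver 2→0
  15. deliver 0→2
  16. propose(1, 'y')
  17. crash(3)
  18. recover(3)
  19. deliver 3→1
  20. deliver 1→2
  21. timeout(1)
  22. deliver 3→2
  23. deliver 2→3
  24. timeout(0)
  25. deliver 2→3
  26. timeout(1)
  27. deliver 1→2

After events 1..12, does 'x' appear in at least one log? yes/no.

[1] propose(0,'x') → ∅
[2] deliver 0→2 → N2(back v0 [x])
[3] deliver 2→0 → ∅
[4] deliver 0→3 → N3(back v0 [x])
[5] deliver 3→0 → N0(prim v0 [x])
[6] timeout(2) → N2(back v1 [x])
[7] deliver 2→3 → N3(back v1 [x])
[8] deliver 3→2 → ∅
[9] deliver 2→1 → N1(prim v1 [-])
[10] deliver 1→2 → ∅
[11] timeout(1) → N1(back v2 [-])
[12] deliver 1→0 → N0(back v2 [x])

yes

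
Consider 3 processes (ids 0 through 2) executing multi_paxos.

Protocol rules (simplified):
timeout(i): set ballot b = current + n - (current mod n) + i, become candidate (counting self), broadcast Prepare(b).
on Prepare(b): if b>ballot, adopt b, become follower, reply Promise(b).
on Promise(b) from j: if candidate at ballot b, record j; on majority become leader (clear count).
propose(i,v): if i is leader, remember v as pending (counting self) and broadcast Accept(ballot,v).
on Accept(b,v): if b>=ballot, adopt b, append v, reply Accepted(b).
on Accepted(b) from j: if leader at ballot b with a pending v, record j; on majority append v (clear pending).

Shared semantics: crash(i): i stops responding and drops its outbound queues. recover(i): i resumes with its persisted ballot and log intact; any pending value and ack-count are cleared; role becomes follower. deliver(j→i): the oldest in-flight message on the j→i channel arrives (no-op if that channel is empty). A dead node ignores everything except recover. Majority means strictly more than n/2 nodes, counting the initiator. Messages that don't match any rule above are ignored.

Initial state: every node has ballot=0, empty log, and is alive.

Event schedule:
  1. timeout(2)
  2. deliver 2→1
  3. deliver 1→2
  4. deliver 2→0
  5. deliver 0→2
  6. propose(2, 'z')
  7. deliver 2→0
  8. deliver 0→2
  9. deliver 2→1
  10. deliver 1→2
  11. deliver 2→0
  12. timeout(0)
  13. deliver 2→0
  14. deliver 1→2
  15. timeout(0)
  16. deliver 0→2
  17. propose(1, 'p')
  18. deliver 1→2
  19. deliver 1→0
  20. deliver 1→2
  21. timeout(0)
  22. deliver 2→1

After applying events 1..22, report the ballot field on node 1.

5

after 1 — timeout(2): n2:cand/b5/[-]
after 2 — deliver 2→1: n1:foll/b5/[-]
after 3 — deliver 1→2: n2:lead/b5/[-]
after 4 — deliver 2→0: n0:foll/b5/[-]
after 5 — deliver 0→2: ·
after 6 — propose(2,'z'): ·
after 7 — deliver 2→0: n0:foll/b5/[z]
after 8 — deliver 0→2: n2:lead/b5/[z]
after 9 — deliver 2→1: n1:foll/b5/[z]
after 10 — deliver 1→2: ·
after 11 — deliver 2→0: ·
after 12 — timeout(0): n0:cand/b6/[z]
after 13 — deliver 2→0: ·
after 14 — deliver 1→2: ·
after 15 — timeout(0): n0:cand/b9/[z]
after 16 — deliver 0→2: n2:foll/b6/[z]
after 17 — propose(1,'p'): ·
after 18 — deliver 1→2: ·
after 19 — deliver 1→0: ·
after 20 — deliver 1→2: ·
after 21 — timeout(0): n0:cand/b12/[z]
after 22 — deliver 2→1: ·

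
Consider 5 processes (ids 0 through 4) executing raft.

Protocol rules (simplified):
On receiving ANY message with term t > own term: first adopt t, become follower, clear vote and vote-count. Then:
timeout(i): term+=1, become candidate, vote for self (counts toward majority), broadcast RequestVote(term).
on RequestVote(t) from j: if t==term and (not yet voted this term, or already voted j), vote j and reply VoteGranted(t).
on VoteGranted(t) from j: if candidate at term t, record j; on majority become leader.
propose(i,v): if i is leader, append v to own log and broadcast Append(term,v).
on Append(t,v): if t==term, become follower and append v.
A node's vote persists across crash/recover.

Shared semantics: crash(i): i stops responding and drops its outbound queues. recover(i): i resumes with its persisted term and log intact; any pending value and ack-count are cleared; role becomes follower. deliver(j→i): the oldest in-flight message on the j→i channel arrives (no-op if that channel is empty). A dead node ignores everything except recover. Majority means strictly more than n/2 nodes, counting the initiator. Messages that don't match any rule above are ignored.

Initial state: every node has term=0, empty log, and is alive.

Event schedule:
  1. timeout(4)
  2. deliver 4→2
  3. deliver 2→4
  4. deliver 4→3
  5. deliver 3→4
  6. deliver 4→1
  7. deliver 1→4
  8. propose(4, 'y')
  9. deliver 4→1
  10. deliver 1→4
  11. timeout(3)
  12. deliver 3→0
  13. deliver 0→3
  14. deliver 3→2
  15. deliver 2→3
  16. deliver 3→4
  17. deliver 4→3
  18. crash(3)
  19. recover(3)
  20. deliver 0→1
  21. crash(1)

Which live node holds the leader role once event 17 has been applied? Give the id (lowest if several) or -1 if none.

e1 timeout(4): 4[cand,t=1,-]
e2 deliver 4→2: 2[foll,t=1,-]
e3 deliver 2→4: ·
e4 deliver 4→3: 3[foll,t=1,-]
e5 deliver 3→4: 4[lead,t=1,-]
e6 deliver 4→1: 1[foll,t=1,-]
e7 deliver 1→4: ·
e8 propose(4,'y'): 4[lead,t=1,y]
e9 deliver 4→1: 1[foll,t=1,y]
e10 deliver 1→4: ·
e11 timeout(3): 3[cand,t=2,-]
e12 deliver 3→0: 0[foll,t=2,-]
e13 deliver 0→3: ·
e14 deliver 3→2: 2[foll,t=2,-]
e15 deliver 2→3: 3[lead,t=2,-]
e16 deliver 3→4: 4[foll,t=2,y]
e17 deliver 4→3: ·

3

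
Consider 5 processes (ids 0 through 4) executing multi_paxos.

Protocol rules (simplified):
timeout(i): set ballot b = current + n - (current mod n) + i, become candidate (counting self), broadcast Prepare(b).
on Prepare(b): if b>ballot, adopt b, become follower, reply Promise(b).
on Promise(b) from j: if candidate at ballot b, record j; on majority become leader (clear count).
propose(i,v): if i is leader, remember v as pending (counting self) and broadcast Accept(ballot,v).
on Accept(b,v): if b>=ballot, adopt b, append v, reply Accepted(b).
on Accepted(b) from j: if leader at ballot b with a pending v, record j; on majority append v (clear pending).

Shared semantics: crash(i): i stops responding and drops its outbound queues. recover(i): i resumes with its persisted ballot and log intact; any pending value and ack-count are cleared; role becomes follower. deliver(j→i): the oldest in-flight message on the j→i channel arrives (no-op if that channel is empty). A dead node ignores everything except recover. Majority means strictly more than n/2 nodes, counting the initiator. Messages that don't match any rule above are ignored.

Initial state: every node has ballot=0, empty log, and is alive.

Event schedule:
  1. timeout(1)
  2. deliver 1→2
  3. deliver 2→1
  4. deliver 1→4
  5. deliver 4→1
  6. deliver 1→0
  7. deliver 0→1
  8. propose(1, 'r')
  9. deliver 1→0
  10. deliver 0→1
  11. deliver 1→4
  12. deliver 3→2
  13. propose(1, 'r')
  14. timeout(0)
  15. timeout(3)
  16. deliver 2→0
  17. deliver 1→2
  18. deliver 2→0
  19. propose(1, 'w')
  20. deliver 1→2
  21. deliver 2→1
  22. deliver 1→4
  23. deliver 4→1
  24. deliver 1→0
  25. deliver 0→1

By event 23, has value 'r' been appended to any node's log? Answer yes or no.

yes

[1] timeout(1) → N1(cand b6 [-])
[2] deliver 1→2 → N2(foll b6 [-])
[3] deliver 2→1 → ∅
[4] deliver 1→4 → N4(foll b6 [-])
[5] deliver 4→1 → N1(lead b6 [-])
[6] deliver 1→0 → N0(foll b6 [-])
[7] deliver 0→1 → ∅
[8] propose(1,'r') → ∅
[9] deliver 1→0 → N0(foll b6 [r])
[10] deliver 0→1 → ∅
[11] deliver 1→4 → N4(foll b6 [r])
[12] deliver 3→2 → ∅
[13] propose(1,'r') → ∅
[14] timeout(0) → N0(cand b10 [r])
[15] timeout(3) → N3(cand b8 [-])
[16] deliver 2→0 → ∅
[17] deliver 1→2 → N2(foll b6 [r])
[18] deliver 2→0 → ∅
[19] propose(1,'w') → ∅
[20] deliver 1→2 → N2(foll b6 [r,r])
[21] deliver 2→1 → ∅
[22] deliver 1→4 → N4(foll b6 [r,r])
[23] deliver 4→1 → N1(lead b6 [w])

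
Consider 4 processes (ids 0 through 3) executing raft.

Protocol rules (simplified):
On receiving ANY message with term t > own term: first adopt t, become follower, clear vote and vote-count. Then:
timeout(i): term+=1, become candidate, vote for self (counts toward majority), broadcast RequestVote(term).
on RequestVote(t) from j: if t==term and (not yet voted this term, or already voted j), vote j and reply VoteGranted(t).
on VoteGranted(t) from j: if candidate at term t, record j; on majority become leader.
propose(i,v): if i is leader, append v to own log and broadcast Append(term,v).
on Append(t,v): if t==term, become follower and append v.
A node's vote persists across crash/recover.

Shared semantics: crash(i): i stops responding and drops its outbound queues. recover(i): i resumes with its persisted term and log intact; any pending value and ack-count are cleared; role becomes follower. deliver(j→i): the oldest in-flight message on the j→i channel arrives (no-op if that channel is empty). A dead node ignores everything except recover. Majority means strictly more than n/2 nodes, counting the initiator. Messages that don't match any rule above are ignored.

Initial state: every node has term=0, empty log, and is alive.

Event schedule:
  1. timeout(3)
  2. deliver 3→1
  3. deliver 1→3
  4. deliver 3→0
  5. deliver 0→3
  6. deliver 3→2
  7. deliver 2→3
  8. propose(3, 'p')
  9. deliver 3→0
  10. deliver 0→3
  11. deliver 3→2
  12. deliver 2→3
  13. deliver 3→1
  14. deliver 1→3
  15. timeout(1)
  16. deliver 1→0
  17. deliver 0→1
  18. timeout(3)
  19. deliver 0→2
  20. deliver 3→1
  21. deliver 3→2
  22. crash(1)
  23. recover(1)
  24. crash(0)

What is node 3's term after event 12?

1

step 1 timeout(3): 3={cand,t=1,log=-}
step 2 deliver 3→1: 1={foll,t=1,log=-}
step 3 deliver 1→3: —
step 4 deliver 3→0: 0={foll,t=1,log=-}
step 5 deliver 0→3: 3={lead,t=1,log=-}
step 6 deliver 3→2: 2={foll,t=1,log=-}
step 7 deliver 2→3: —
step 8 propose(3,'p'): 3={lead,t=1,log=p}
step 9 deliver 3→0: 0={foll,t=1,log=p}
step 10 deliver 0→3: —
step 11 deliver 3→2: 2={foll,t=1,log=p}
step 12 deliver 2→3: —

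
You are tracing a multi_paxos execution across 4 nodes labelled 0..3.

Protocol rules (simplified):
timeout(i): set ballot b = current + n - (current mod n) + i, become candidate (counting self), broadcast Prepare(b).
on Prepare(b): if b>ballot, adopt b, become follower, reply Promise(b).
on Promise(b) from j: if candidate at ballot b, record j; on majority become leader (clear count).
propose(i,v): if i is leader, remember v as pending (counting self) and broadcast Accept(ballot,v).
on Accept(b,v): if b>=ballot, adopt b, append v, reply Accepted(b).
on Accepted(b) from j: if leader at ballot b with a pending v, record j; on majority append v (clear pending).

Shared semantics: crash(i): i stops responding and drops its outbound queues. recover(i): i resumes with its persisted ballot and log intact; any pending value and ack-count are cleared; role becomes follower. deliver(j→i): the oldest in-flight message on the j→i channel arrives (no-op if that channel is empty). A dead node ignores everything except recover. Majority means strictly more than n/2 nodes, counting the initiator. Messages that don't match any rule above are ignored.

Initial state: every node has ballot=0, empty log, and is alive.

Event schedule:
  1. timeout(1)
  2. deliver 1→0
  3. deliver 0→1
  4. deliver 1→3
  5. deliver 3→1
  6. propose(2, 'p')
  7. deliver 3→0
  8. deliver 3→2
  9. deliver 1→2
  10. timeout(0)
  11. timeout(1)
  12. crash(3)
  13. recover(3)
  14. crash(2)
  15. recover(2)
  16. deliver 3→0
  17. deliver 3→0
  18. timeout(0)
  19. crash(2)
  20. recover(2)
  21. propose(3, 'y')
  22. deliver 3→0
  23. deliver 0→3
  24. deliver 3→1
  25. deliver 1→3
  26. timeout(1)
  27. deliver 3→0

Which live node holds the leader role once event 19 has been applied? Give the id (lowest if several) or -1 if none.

-1

[1] timeout(1) → N1(cand b5 [-])
[2] deliver 1→0 → N0(foll b5 [-])
[3] deliver 0→1 → ∅
[4] deliver 1→3 → N3(foll b5 [-])
[5] deliver 3→1 → N1(lead b5 [-])
[6] propose(2,'p') → ∅
[7] deliver 3→0 → ∅
[8] deliver 3→2 → ∅
[9] deliver 1→2 → N2(foll b5 [-])
[10] timeout(0) → N0(cand b8 [-])
[11] timeout(1) → N1(cand b9 [-])
[12] crash(3) → N3(✗foll b5 [-])
[13] recover(3) → N3(foll b5 [-])
[14] crash(2) → N2(✗foll b5 [-])
[15] recover(2) → N2(foll b5 [-])
[16] deliver 3→0 → ∅
[17] deliver 3→0 → ∅
[18] timeout(0) → N0(cand b12 [-])
[19] crash(2) → N2(✗foll b5 [-])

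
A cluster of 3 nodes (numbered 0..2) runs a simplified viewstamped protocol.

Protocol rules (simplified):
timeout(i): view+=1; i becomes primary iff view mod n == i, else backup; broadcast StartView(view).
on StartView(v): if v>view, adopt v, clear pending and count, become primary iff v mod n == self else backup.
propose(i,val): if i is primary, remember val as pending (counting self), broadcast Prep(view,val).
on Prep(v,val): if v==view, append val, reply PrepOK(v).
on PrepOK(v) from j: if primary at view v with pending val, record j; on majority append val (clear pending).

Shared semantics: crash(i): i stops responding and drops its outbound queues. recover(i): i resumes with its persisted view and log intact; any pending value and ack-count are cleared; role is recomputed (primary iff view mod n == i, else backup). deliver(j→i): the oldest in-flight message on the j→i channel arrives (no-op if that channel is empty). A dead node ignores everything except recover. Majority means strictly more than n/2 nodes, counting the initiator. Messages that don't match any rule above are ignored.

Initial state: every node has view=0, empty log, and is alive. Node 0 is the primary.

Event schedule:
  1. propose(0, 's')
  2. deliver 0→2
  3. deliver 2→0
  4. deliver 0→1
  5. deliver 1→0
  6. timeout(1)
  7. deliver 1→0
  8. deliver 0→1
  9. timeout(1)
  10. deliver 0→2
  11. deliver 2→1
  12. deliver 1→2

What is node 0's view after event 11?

after 1 — propose(0,'s'): ·
after 2 — deliver 0→2: n2:back/v0/[s]
after 3 — deliver 2→0: n0:prim/v0/[s]
after 4 — deliver 0→1: n1:back/v0/[s]
after 5 — deliver 1→0: ·
after 6 — timeout(1): n1:prim/v1/[s]
after 7 — deliver 1→0: n0:back/v1/[s]
after 8 — deliver 0→1: ·
after 9 — timeout(1): n1:back/v2/[s]
after 10 — deliver 0→2: ·
after 11 — deliver 2→1: ·

1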